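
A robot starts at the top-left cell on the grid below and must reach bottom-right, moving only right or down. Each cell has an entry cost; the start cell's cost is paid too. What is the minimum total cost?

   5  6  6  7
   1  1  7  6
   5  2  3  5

Cheapest: (0,0)→(1,0)→(1,1)→(2,1)→(2,2)→(2,3)
  5 + 1 + 1 + 2 + 3 + 5 = 17
For comparison, the top-then-right route costs 35.

17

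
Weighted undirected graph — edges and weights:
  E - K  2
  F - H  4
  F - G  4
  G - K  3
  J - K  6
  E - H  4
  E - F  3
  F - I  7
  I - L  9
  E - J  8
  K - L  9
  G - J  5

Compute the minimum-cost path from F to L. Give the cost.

Checking several routes:
F → I → L: 7 + 9 = 16
F → H → E → K → L: 4 + 4 + 2 + 9 = 19
F → G → K → L: 4 + 3 + 9 = 16
F → E → K → L: 3 + 2 + 9 = 14
Best route has total 14.

14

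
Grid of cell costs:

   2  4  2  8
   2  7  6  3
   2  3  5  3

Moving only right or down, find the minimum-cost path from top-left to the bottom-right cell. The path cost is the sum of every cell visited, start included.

17

Take [0,0] -> [1,0] -> [2,0] -> [2,1] -> [2,2] -> [2,3] for a total of 2 + 2 + 2 + 3 + 5 + 3 = 17.
For comparison, the top-then-right route costs 22.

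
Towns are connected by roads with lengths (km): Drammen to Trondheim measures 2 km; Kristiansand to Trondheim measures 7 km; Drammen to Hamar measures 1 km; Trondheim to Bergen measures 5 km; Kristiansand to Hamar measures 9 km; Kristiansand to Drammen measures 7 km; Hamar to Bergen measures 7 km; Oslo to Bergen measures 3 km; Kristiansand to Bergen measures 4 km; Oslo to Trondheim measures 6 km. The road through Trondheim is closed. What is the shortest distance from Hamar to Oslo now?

10

Candidate routes:
Hamar - Bergen - Oslo: 7 + 3 = 10
Hamar - Drammen - Kristiansand - Bergen - Oslo: 1 + 7 + 4 + 3 = 15
Hamar - Kristiansand - Bergen - Oslo: 9 + 4 + 3 = 16
Shortest: 10 km.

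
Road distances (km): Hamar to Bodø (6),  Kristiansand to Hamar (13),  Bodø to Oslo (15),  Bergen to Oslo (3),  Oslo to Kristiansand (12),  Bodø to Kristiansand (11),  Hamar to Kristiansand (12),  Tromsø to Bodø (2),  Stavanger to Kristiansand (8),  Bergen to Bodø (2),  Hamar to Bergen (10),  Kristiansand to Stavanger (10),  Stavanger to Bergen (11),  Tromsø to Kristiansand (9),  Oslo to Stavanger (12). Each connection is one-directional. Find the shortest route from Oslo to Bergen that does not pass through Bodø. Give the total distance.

Checking several routes:
Oslo - Stavanger - Bergen: 12 + 11 = 23
Oslo - Kristiansand - Stavanger - Bergen: 12 + 10 + 11 = 33
Oslo - Kristiansand - Hamar - Bergen: 12 + 13 + 10 = 35
The minimum is 23 km.

23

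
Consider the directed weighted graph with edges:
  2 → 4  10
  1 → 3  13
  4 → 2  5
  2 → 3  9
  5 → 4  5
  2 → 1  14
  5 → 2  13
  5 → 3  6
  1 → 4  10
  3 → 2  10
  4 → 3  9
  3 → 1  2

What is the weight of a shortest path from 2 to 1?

Candidate routes:
2-3-1: 9 + 2 = 11
2-1: 14
2-4-3-1: 10 + 9 + 2 = 21
Best route has total 11.

11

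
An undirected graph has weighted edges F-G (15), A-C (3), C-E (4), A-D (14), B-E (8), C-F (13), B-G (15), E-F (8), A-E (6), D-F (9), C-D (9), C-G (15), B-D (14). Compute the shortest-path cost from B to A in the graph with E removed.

Checking several routes:
B-D-C-A: 14 + 9 + 3 = 26
B-D-F-C-A: 14 + 9 + 13 + 3 = 39
B-G-C-A: 15 + 15 + 3 = 33
B-D-A: 14 + 14 = 28
The minimum is 26.

26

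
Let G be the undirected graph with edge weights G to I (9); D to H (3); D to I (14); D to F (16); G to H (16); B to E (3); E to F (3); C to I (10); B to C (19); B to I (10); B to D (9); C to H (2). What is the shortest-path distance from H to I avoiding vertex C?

Candidate routes:
H → D → F → E → B → I: 3 + 16 + 3 + 3 + 10 = 35
H → D → I: 3 + 14 = 17
H → G → I: 16 + 9 = 25
H → D → B → I: 3 + 9 + 10 = 22
Shortest: 17.

17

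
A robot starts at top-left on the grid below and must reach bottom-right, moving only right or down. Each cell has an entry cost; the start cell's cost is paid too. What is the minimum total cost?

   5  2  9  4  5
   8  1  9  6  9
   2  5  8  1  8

30

One optimal route is (0,0) → (0,1) → (1,1) → (2,1) → (2,2) → (2,3) → (2,4).
Its cost is 5 + 2 + 1 + 5 + 8 + 1 + 8 = 30.
For comparison, the top-then-right route costs 42.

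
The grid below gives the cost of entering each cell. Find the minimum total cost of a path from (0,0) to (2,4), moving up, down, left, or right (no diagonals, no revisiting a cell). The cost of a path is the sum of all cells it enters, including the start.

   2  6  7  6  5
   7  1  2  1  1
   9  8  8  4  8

21

Cheapest: (0,0) -> (0,1) -> (1,1) -> (1,2) -> (1,3) -> (1,4) -> (2,4)
  2 + 6 + 1 + 2 + 1 + 1 + 8 = 21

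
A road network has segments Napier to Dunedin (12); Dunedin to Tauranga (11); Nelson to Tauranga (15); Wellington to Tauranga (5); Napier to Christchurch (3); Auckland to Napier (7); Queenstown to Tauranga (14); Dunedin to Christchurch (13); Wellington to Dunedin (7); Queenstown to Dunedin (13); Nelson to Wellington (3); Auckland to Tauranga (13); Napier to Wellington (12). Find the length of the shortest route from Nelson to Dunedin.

Comparing a few candidate routes:
Nelson→Wellington→Napier→Dunedin: 3 + 12 + 12 = 27
Nelson→Wellington→Tauranga→Dunedin: 3 + 5 + 11 = 19
Nelson→Tauranga→Dunedin: 15 + 11 = 26
Nelson→Wellington→Dunedin: 3 + 7 = 10
Shortest: 10 mi.

10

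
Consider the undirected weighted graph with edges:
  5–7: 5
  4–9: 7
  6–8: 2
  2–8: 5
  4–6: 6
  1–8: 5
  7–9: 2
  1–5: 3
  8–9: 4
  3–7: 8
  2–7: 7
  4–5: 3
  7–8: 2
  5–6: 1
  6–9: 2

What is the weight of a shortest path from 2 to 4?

11

Comparing a few candidate routes:
2 → 8 → 6 → 4: 5 + 2 + 6 = 13
2 → 8 → 6 → 5 → 4: 5 + 2 + 1 + 3 = 11
2 → 7 → 8 → 6 → 5 → 4: 7 + 2 + 2 + 1 + 3 = 15
Best route has total 11.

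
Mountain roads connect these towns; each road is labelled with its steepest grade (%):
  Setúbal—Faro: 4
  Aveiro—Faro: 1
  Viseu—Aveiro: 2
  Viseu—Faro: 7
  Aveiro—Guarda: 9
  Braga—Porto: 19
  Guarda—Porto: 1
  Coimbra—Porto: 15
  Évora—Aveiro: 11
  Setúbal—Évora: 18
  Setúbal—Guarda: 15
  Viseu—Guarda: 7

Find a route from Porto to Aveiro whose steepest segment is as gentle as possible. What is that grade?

Checking several routes:
Porto -> Guarda -> Viseu -> Aveiro: max(1, 7, 2) = 7
Porto -> Guarda -> Aveiro: max(1, 9) = 9
Porto -> Guarda -> Viseu -> Faro -> Setúbal -> Évora -> Aveiro: max(1, 7, 7, 4, 18, 11) = 18
Porto -> Guarda -> Setúbal -> Faro -> Viseu -> Aveiro: max(1, 15, 4, 7, 2) = 15
Porto -> Guarda -> Viseu -> Faro -> Aveiro: max(1, 7, 7, 1) = 7
Porto -> Guarda -> Setúbal -> Faro -> Aveiro: max(1, 15, 4, 1) = 15
The minimum achievable maximum is 7%.

7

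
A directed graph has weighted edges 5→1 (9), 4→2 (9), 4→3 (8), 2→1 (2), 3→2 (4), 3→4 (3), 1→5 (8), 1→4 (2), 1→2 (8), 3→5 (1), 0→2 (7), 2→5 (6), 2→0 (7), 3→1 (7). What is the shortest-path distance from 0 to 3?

Candidate routes:
0 -> 2 -> 5 -> 1 -> 4 -> 3: 7 + 6 + 9 + 2 + 8 = 32
0 -> 2 -> 1 -> 4 -> 3: 7 + 2 + 2 + 8 = 19
The minimum is 19.

19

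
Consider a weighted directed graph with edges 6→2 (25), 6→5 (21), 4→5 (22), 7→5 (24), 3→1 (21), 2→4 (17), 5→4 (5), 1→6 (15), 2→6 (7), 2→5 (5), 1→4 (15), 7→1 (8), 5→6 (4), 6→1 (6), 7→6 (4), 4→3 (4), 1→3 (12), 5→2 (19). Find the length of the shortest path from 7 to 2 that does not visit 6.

Paths from 7 to 2 avoiding 6:
7→5→2: 24 + 19 = 43
7→1→4→5→2: 8 + 15 + 22 + 19 = 64
Shortest: 43.

43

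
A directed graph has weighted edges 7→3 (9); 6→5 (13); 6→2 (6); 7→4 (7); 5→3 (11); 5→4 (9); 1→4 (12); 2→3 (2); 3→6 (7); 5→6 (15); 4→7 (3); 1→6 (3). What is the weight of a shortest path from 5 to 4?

Routes from 5 to 4:
5 → 4: 9
Best route has total 9.

9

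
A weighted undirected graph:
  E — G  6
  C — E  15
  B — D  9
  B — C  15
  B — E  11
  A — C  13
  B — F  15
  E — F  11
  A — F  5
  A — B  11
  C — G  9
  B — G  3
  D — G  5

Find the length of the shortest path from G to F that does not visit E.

18

Checking several routes:
G→D→B→F: 5 + 9 + 15 = 29
G→C→A→F: 9 + 13 + 5 = 27
G→B→A→F: 3 + 11 + 5 = 19
G→B→F: 3 + 15 = 18
Best route has total 18.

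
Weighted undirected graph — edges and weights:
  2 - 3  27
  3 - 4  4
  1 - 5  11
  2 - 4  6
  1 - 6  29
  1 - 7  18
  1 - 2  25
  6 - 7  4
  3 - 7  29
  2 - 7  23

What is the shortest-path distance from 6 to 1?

Comparing a few candidate routes:
6 → 7 → 3 → 4 → 2 → 1: 4 + 29 + 4 + 6 + 25 = 68
6 → 1: 29
6 → 7 → 2 → 1: 4 + 23 + 25 = 52
6 → 7 → 1: 4 + 18 = 22
Best route has total 22.

22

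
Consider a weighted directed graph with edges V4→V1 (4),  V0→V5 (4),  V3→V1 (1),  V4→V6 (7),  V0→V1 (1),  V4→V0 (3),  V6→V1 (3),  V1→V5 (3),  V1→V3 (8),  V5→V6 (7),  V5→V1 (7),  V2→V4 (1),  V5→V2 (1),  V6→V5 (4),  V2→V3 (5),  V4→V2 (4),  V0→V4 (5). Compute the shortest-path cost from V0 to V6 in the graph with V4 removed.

11

Candidate routes:
V0 - V5 - V6: 4 + 7 = 11
V0 - V1 - V5 - V6: 1 + 3 + 7 = 11
Shortest: 11.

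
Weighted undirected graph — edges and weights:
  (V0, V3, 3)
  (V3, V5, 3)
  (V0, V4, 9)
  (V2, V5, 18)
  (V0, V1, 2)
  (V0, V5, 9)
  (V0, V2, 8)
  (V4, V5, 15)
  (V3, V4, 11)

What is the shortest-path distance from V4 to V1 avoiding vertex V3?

11

Candidate routes:
V4-V0-V1: 9 + 2 = 11
V4-V5-V0-V1: 15 + 9 + 2 = 26
V4-V5-V2-V0-V1: 15 + 18 + 8 + 2 = 43
The minimum is 11.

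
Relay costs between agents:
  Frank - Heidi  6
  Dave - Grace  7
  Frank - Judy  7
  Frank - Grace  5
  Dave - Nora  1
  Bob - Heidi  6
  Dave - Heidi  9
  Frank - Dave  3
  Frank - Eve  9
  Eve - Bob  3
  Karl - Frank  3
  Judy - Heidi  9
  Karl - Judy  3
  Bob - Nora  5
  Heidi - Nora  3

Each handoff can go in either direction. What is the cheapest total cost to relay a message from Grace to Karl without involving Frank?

Routes from Grace to Karl avoiding Frank:
Grace -> Dave -> Heidi -> Judy -> Karl: 7 + 9 + 9 + 3 = 28
Grace -> Dave -> Nora -> Heidi -> Judy -> Karl: 7 + 1 + 3 + 9 + 3 = 23
Grace -> Dave -> Nora -> Bob -> Heidi -> Judy -> Karl: 7 + 1 + 5 + 6 + 9 + 3 = 31
The minimum is 23.

23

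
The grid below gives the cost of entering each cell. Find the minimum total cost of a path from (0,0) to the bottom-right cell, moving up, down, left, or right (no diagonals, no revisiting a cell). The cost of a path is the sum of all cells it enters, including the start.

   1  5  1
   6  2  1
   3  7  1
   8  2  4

Path [0,0]→[0,1]→[0,2]→[1,2]→[2,2]→[3,2]: 1 + 5 + 1 + 1 + 1 + 4 = 13.

13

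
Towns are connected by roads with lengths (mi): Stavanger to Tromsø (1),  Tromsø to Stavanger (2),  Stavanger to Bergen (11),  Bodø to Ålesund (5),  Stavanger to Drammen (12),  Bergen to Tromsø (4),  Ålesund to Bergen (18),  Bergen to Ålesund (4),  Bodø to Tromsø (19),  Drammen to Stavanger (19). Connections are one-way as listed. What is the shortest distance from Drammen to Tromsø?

Routes from Drammen to Tromsø:
Drammen - Stavanger - Tromsø: 19 + 1 = 20
Drammen - Stavanger - Bergen - Tromsø: 19 + 11 + 4 = 34
Shortest: 20 mi.

20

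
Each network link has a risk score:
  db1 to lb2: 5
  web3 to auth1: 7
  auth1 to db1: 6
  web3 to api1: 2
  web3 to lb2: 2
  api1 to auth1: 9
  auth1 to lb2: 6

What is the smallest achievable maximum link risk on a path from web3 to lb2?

Candidate routes:
web3 -> api1 -> auth1 -> lb2: max(2, 9, 6) = 9
web3 -> auth1 -> lb2: max(7, 6) = 7
web3 -> auth1 -> db1 -> lb2: max(7, 6, 5) = 7
web3 -> lb2: max(2) = 2
web3 -> api1 -> auth1 -> db1 -> lb2: max(2, 9, 6, 5) = 9
The minimum achievable maximum is 2.

2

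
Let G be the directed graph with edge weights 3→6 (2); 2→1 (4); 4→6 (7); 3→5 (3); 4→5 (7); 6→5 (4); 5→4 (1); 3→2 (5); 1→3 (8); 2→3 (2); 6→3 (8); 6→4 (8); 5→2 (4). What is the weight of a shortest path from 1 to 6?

10

Candidate routes:
1→3→6: 8 + 2 = 10
1→3→5→4→6: 8 + 3 + 1 + 7 = 19
The minimum is 10.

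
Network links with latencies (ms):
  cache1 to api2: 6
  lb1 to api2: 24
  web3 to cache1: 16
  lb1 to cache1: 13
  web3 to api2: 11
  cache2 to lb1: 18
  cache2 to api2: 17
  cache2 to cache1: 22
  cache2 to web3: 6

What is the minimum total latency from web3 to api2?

11

Comparing a few candidate routes:
web3 -> cache1 -> api2: 16 + 6 = 22
web3 -> api2: 11
web3 -> cache2 -> api2: 6 + 17 = 23
Best route has total 11 ms.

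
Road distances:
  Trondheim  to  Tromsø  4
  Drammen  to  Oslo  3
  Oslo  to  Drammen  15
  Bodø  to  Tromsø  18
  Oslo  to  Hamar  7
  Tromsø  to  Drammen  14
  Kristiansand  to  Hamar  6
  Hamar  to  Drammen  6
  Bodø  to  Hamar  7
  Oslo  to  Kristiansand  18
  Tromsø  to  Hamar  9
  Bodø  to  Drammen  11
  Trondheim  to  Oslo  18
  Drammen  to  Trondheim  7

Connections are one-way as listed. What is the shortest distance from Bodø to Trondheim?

Routes from Bodø to Trondheim:
Bodø - Tromsø - Hamar - Drammen - Trondheim: 18 + 9 + 6 + 7 = 40
Bodø - Hamar - Drammen - Trondheim: 7 + 6 + 7 = 20
Bodø - Tromsø - Drammen - Trondheim: 18 + 14 + 7 = 39
Bodø - Drammen - Trondheim: 11 + 7 = 18
Shortest: 18.

18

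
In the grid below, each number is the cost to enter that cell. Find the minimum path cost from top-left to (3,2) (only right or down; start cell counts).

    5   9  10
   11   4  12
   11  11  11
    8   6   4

39

Take (0,0)→(0,1)→(1,1)→(2,1)→(3,1)→(3,2) for a total of 5 + 9 + 4 + 11 + 6 + 4 = 39.
For comparison, the top-then-right route costs 51.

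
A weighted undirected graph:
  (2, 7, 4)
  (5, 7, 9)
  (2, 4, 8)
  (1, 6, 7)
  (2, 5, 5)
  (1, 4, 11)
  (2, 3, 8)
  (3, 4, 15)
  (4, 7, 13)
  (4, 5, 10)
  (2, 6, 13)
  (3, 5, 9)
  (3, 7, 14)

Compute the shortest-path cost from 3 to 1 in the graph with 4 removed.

28

Paths from 3 to 1 avoiding 4:
3 → 7 → 5 → 2 → 6 → 1: 14 + 9 + 5 + 13 + 7 = 48
3 → 7 → 2 → 6 → 1: 14 + 4 + 13 + 7 = 38
3 → 5 → 2 → 6 → 1: 9 + 5 + 13 + 7 = 34
3 → 5 → 7 → 2 → 6 → 1: 9 + 9 + 4 + 13 + 7 = 42
3 → 2 → 6 → 1: 8 + 13 + 7 = 28
Best route has total 28.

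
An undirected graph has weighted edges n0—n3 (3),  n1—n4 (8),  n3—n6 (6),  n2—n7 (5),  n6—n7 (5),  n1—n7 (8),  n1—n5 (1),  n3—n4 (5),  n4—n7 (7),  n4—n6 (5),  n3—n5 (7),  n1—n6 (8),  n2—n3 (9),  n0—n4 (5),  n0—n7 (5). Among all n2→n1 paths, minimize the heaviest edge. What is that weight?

A few of the n2→n1 routes:
n2 -> n7 -> n6 -> n4 -> n3 -> n5 -> n1: max(5, 5, 5, 5, 7, 1) = 7
n2 -> n7 -> n0 -> n4 -> n3 -> n5 -> n1: max(5, 5, 5, 5, 7, 1) = 7
n2 -> n7 -> n6 -> n4 -> n0 -> n3 -> n5 -> n1: max(5, 5, 5, 5, 3, 7, 1) = 7
n2 -> n7 -> n0 -> n3 -> n5 -> n1: max(5, 5, 3, 7, 1) = 7
n2 -> n7 -> n0 -> n4 -> n6 -> n3 -> n5 -> n1: max(5, 5, 5, 5, 6, 7, 1) = 7
Smallest bottleneck: 7.

7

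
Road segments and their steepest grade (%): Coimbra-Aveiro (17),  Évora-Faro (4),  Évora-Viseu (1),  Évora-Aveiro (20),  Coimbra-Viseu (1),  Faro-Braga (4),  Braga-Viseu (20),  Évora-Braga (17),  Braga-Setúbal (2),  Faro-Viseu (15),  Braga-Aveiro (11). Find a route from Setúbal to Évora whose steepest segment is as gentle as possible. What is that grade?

4

A few of the Setúbal→Évora routes:
Setúbal→Braga→Faro→Viseu→Évora: max(2, 4, 15, 1) = 15
Setúbal→Braga→Faro→Évora: max(2, 4, 4) = 4
Setúbal→Braga→Aveiro→Coimbra→Viseu→Faro→Évora: max(2, 11, 17, 1, 15, 4) = 17
Setúbal→Braga→Évora: max(2, 17) = 17
Smallest bottleneck: 4%.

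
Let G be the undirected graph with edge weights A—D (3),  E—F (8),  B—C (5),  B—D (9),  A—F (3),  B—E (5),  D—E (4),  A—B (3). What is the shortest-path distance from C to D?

Candidate routes:
C-B-E-F-A-D: 5 + 5 + 8 + 3 + 3 = 24
C-B-A-D: 5 + 3 + 3 = 11
C-B-E-D: 5 + 5 + 4 = 14
C-B-A-F-E-D: 5 + 3 + 3 + 8 + 4 = 23
C-B-D: 5 + 9 = 14
Best route has total 11.

11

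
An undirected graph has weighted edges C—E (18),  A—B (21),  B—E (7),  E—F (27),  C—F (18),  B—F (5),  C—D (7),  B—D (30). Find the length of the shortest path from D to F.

25

Comparing a few candidate routes:
D - C - F: 7 + 18 = 25
D - B - E - F: 30 + 7 + 27 = 64
D - B - F: 30 + 5 = 35
D - C - E - F: 7 + 18 + 27 = 52
D - C - E - B - F: 7 + 18 + 7 + 5 = 37
Best route has total 25.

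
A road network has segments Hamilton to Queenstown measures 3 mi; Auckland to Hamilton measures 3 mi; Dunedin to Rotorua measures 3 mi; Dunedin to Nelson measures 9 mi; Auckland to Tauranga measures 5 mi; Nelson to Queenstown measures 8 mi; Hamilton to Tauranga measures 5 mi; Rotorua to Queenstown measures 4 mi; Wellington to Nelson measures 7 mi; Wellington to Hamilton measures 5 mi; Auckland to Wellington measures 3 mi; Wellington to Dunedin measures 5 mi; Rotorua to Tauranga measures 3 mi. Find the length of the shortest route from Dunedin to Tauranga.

Some routes from Dunedin to Tauranga:
Dunedin→Wellington→Auckland→Tauranga: 5 + 3 + 5 = 13
Dunedin→Rotorua→Queenstown→Hamilton→Tauranga: 3 + 4 + 3 + 5 = 15
Dunedin→Wellington→Hamilton→Tauranga: 5 + 5 + 5 = 15
Dunedin→Rotorua→Tauranga: 3 + 3 = 6
Best route has total 6 mi.

6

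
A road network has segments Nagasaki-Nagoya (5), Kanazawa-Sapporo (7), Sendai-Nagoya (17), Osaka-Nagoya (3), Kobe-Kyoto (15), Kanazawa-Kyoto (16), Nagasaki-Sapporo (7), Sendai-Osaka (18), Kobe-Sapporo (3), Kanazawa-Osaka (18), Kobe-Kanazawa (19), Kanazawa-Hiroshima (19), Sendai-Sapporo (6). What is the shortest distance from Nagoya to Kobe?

15

A few of the Nagoya→Kobe routes:
Nagoya -> Osaka -> Kanazawa -> Sapporo -> Kobe: 3 + 18 + 7 + 3 = 31
Nagoya -> Osaka -> Sendai -> Sapporo -> Kobe: 3 + 18 + 6 + 3 = 30
Nagoya -> Nagasaki -> Sapporo -> Kanazawa -> Kobe: 5 + 7 + 7 + 19 = 38
Nagoya -> Sendai -> Sapporo -> Kobe: 17 + 6 + 3 = 26
Nagoya -> Nagasaki -> Sapporo -> Kobe: 5 + 7 + 3 = 15
The minimum is 15 mi.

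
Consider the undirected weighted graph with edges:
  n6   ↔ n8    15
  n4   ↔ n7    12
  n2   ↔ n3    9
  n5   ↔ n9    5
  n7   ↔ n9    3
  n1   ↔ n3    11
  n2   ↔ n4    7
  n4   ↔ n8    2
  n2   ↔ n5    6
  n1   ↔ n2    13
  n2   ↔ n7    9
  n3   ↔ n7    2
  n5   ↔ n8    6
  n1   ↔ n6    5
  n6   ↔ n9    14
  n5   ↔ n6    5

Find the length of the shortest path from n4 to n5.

A few of the n4→n5 routes:
n4-n7-n9-n5: 12 + 3 + 5 = 20
n4-n2-n7-n9-n5: 7 + 9 + 3 + 5 = 24
n4-n8-n6-n5: 2 + 15 + 5 = 22
n4-n2-n5: 7 + 6 = 13
n4-n8-n5: 2 + 6 = 8
Best route has total 8.

8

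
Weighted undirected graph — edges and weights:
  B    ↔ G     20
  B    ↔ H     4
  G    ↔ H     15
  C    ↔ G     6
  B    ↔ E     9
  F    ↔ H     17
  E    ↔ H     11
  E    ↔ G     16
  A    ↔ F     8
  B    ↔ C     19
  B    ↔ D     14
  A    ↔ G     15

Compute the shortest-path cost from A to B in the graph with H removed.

Routes from A to B avoiding H:
A-G-C-B: 15 + 6 + 19 = 40
A-G-E-B: 15 + 16 + 9 = 40
A-G-B: 15 + 20 = 35
The minimum is 35.

35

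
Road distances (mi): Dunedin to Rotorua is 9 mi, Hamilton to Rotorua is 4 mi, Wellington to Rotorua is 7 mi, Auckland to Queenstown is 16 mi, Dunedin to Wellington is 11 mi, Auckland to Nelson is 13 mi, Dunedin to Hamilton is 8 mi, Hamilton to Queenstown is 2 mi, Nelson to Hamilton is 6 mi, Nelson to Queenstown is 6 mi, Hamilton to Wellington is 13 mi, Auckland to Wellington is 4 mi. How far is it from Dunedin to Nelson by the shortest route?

Some routes from Dunedin to Nelson:
Dunedin → Rotorua → Hamilton → Nelson: 9 + 4 + 6 = 19
Dunedin → Hamilton → Nelson: 8 + 6 = 14
Dunedin → Hamilton → Queenstown → Nelson: 8 + 2 + 6 = 16
Dunedin → Rotorua → Hamilton → Queenstown → Nelson: 9 + 4 + 2 + 6 = 21
Shortest: 14 mi.

14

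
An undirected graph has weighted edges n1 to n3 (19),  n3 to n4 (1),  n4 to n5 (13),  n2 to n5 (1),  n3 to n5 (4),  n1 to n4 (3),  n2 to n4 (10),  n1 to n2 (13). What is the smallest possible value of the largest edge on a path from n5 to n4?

Checking several routes:
n5 -> n2 -> n1 -> n4: max(1, 13, 3) = 13
n5 -> n3 -> n1 -> n4: max(4, 19, 3) = 19
n5 -> n3 -> n4: max(4, 1) = 4
n5 -> n2 -> n4: max(1, 10) = 10
n5 -> n4: max(13) = 13
Smallest bottleneck: 4.

4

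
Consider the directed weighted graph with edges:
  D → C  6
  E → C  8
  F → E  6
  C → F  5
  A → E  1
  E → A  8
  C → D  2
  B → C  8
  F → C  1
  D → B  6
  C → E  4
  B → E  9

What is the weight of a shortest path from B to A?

17

Paths from B to A:
B -> C -> F -> E -> A: 8 + 5 + 6 + 8 = 27
B -> C -> E -> A: 8 + 4 + 8 = 20
B -> E -> A: 9 + 8 = 17
The minimum is 17.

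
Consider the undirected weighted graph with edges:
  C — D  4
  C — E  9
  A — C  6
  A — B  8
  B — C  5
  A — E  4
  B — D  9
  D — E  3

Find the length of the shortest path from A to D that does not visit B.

Routes from A to D avoiding B:
A → E → C → D: 4 + 9 + 4 = 17
A → E → D: 4 + 3 = 7
A → C → D: 6 + 4 = 10
A → C → E → D: 6 + 9 + 3 = 18
Best route has total 7.

7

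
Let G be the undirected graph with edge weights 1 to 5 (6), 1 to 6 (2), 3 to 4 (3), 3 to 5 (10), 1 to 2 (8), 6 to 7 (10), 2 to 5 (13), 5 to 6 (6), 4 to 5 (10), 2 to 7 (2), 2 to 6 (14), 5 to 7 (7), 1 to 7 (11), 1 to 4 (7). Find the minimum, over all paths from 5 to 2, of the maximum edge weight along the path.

7

A few of the 5→2 routes:
5 -> 1 -> 2: max(6, 8) = 8
5 -> 3 -> 4 -> 1 -> 6 -> 7 -> 2: max(10, 3, 7, 2, 10, 2) = 10
5 -> 3 -> 4 -> 1 -> 2: max(10, 3, 7, 8) = 10
5 -> 7 -> 2: max(7, 2) = 7
5 -> 6 -> 1 -> 2: max(6, 2, 8) = 8
Smallest bottleneck: 7.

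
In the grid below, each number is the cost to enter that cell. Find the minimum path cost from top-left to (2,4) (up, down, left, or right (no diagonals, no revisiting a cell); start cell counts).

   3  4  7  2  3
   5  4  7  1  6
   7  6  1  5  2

One optimal route is [0,0] → [0,1] → [0,2] → [0,3] → [1,3] → [2,3] → [2,4].
Its cost is 3 + 4 + 7 + 2 + 1 + 5 + 2 = 24.

24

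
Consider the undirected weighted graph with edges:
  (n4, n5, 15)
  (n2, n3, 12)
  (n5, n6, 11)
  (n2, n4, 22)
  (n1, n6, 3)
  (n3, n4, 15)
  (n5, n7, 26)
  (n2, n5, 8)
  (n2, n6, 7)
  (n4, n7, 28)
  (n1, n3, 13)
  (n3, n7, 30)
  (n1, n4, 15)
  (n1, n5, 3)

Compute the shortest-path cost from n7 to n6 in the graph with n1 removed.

37

Comparing a few candidate routes:
n7 - n5 - n6: 26 + 11 = 37
n7 - n5 - n2 - n6: 26 + 8 + 7 = 41
n7 - n4 - n5 - n6: 28 + 15 + 11 = 54
n7 - n3 - n2 - n6: 30 + 12 + 7 = 49
Shortest: 37.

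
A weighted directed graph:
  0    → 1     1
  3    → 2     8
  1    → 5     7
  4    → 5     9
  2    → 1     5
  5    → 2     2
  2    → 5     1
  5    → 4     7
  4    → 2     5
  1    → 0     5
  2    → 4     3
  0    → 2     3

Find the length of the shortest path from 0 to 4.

Candidate routes:
0→1→5→2→4: 1 + 7 + 2 + 3 = 13
0→2→1→5→4: 3 + 5 + 7 + 7 = 22
0→1→5→4: 1 + 7 + 7 = 15
0→2→4: 3 + 3 = 6
0→2→5→4: 3 + 1 + 7 = 11
Shortest: 6.

6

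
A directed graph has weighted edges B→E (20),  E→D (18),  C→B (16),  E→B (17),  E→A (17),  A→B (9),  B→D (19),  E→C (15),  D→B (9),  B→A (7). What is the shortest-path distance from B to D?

Candidate routes:
B - D: 19
B - E - D: 20 + 18 = 38
Best route has total 19.

19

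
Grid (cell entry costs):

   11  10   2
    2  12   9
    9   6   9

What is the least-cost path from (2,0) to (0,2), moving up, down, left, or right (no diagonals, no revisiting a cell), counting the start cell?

Cheapest: (2,0)→(1,0)→(0,0)→(0,1)→(0,2)
  9 + 2 + 11 + 10 + 2 = 34

34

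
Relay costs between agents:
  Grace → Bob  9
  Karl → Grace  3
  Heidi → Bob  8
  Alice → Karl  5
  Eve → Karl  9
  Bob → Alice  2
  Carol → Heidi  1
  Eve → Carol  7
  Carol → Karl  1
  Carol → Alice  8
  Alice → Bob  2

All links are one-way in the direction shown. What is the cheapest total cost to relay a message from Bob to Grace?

10

Candidate routes:
Bob-Alice-Karl-Grace: 2 + 5 + 3 = 10
The minimum is 10.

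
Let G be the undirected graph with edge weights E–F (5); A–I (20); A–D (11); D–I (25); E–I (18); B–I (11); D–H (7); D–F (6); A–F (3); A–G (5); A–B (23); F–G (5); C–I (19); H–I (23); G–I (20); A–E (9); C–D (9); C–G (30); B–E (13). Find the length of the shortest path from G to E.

Some routes from G to E:
G -> A -> D -> F -> E: 5 + 11 + 6 + 5 = 27
G -> A -> E: 5 + 9 = 14
G -> F -> A -> E: 5 + 3 + 9 = 17
G -> F -> E: 5 + 5 = 10
G -> A -> F -> E: 5 + 3 + 5 = 13
Shortest: 10.

10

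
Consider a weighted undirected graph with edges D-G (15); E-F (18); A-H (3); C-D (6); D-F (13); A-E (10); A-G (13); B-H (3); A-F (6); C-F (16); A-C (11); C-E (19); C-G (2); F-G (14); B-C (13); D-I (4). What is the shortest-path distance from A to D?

17

Some routes from A to D:
A → F → D: 6 + 13 = 19
A → G → C → D: 13 + 2 + 6 = 21
A → C → D: 11 + 6 = 17
The minimum is 17.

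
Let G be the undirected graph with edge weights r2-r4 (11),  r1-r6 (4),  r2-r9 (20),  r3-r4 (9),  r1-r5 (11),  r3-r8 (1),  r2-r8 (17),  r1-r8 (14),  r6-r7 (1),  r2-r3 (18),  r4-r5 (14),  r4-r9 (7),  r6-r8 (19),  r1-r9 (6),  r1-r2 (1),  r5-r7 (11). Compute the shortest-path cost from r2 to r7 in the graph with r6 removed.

Checking several routes:
r2 - r4 - r9 - r1 - r5 - r7: 11 + 7 + 6 + 11 + 11 = 46
r2 - r1 - r9 - r4 - r5 - r7: 1 + 6 + 7 + 14 + 11 = 39
r2 - r1 - r5 - r7: 1 + 11 + 11 = 23
r2 - r4 - r5 - r7: 11 + 14 + 11 = 36
Best route has total 23.

23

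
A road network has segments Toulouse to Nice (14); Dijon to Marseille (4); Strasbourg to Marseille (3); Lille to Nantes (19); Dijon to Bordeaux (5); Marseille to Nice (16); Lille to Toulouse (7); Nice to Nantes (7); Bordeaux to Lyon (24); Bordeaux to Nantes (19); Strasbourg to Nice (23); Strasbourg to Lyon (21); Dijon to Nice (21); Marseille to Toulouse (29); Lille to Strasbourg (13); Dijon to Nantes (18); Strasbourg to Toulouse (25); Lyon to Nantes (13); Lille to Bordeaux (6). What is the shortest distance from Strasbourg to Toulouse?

20

Comparing a few candidate routes:
Strasbourg - Toulouse: 25
Strasbourg - Marseille - Toulouse: 3 + 29 = 32
Strasbourg - Lille - Toulouse: 13 + 7 = 20
Strasbourg - Marseille - Dijon - Bordeaux - Lille - Toulouse: 3 + 4 + 5 + 6 + 7 = 25
Strasbourg - Marseille - Nice - Toulouse: 3 + 16 + 14 = 33
Best route has total 20 km.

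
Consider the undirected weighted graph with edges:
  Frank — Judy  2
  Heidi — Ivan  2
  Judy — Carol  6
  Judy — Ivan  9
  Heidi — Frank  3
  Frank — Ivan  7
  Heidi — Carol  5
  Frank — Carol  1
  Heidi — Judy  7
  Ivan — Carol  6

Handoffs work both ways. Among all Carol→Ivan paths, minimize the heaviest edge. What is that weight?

Some routes from Carol to Ivan:
Carol→Judy→Frank→Heidi→Ivan: max(6, 2, 3, 2) = 6
Carol→Heidi→Ivan: max(5, 2) = 5
Carol→Ivan: max(6) = 6
Carol→Frank→Heidi→Ivan: max(1, 3, 2) = 3
Smallest bottleneck: 3.

3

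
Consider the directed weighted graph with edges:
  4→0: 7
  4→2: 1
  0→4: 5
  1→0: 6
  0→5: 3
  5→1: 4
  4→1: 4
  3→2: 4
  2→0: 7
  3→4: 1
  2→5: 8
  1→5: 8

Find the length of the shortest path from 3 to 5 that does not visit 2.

11

Routes from 3 to 5 avoiding 2:
3 - 4 - 0 - 5: 1 + 7 + 3 = 11
3 - 4 - 1 - 5: 1 + 4 + 8 = 13
3 - 4 - 1 - 0 - 5: 1 + 4 + 6 + 3 = 14
The minimum is 11.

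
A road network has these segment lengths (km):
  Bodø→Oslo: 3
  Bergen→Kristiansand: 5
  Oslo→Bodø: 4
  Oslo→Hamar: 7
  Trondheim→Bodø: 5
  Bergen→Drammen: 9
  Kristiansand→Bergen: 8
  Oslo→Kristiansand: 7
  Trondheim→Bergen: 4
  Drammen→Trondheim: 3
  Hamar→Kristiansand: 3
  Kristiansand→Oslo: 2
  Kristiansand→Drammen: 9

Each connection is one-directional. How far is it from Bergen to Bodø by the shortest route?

11

Candidate routes:
Bergen - Drammen - Trondheim - Bodø: 9 + 3 + 5 = 17
Bergen - Kristiansand - Drammen - Trondheim - Bodø: 5 + 9 + 3 + 5 = 22
Bergen - Kristiansand - Oslo - Bodø: 5 + 2 + 4 = 11
Best route has total 11 km.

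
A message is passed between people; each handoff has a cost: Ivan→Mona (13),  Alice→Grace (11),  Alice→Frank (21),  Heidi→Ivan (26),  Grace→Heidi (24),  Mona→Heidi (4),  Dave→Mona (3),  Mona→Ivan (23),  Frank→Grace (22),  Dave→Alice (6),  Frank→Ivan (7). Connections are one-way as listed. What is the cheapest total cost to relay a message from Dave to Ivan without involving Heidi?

26

Paths from Dave to Ivan avoiding Heidi:
Dave - Alice - Frank - Ivan: 6 + 21 + 7 = 34
Dave - Mona - Ivan: 3 + 23 = 26
The minimum is 26.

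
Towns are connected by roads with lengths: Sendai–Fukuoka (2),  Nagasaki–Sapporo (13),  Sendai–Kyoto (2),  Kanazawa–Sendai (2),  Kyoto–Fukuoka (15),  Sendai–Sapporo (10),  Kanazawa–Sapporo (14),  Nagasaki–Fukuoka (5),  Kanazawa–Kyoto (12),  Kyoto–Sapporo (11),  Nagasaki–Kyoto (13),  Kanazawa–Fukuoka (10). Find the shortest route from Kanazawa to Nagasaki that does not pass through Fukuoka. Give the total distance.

Some routes from Kanazawa to Nagasaki avoiding Fukuoka:
Kanazawa-Sendai-Kyoto-Nagasaki: 2 + 2 + 13 = 17
Kanazawa-Sendai-Sapporo-Nagasaki: 2 + 10 + 13 = 25
Kanazawa-Kyoto-Nagasaki: 12 + 13 = 25
Best route has total 17.

17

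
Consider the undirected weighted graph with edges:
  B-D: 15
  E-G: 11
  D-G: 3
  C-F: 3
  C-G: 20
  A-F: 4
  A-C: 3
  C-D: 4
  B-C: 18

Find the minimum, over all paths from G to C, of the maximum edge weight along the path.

4

Routes from G to C:
G-D-C: max(3, 4) = 4
G-C: max(20) = 20
G-D-B-C: max(3, 15, 18) = 18
Smallest bottleneck: 4.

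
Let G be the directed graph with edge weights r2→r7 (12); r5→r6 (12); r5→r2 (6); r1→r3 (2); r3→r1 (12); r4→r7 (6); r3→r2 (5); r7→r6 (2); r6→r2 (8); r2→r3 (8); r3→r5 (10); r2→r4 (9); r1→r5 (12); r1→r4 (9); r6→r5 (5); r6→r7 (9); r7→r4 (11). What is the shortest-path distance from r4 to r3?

Paths from r4 to r3:
r4→r7→r6→r5→r2→r3: 6 + 2 + 5 + 6 + 8 = 27
r4→r7→r6→r2→r3: 6 + 2 + 8 + 8 = 24
The minimum is 24.

24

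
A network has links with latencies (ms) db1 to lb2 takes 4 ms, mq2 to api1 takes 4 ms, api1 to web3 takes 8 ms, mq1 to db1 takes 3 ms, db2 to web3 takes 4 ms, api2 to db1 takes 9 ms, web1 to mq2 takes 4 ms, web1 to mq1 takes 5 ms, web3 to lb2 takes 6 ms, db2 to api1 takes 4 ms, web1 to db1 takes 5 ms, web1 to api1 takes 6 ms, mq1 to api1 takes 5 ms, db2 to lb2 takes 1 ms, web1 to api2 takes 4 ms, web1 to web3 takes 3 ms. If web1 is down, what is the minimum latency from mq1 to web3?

12

Comparing a few candidate routes:
mq1→api1→db2→web3: 5 + 4 + 4 = 13
mq1→db1→lb2→web3: 3 + 4 + 6 = 13
mq1→db1→lb2→db2→web3: 3 + 4 + 1 + 4 = 12
mq1→api1→web3: 5 + 8 = 13
mq1→api1→db2→lb2→web3: 5 + 4 + 1 + 6 = 16
Best route has total 12 ms.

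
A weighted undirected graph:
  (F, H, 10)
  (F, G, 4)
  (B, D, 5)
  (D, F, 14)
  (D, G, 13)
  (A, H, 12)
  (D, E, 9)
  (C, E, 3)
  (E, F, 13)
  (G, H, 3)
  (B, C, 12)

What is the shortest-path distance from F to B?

Checking several routes:
F → E → C → B: 13 + 3 + 12 = 28
F → D → B: 14 + 5 = 19
F → E → D → B: 13 + 9 + 5 = 27
F → G → D → B: 4 + 13 + 5 = 22
The minimum is 19.

19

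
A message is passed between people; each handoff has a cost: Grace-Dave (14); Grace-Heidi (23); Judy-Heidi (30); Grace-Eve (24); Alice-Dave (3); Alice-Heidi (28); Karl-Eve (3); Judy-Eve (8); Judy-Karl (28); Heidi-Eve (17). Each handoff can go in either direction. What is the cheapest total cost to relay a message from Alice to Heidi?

28

Paths from Alice to Heidi:
Alice → Dave → Grace → Eve → Judy → Heidi: 3 + 14 + 24 + 8 + 30 = 79
Alice → Dave → Grace → Heidi: 3 + 14 + 23 = 40
Alice → Dave → Grace → Eve → Heidi: 3 + 14 + 24 + 17 = 58
Alice → Dave → Grace → Eve → Karl → Judy → Heidi: 3 + 14 + 24 + 3 + 28 + 30 = 102
Alice → Heidi: 28
Shortest: 28.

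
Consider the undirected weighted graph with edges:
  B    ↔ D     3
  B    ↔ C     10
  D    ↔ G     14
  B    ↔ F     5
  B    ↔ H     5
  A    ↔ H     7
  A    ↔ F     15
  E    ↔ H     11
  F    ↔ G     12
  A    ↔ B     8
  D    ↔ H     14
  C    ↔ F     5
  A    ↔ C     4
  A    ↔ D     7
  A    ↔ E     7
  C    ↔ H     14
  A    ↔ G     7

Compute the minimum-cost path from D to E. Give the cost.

Checking several routes:
D - B - H - E: 3 + 5 + 11 = 19
D - B - A - E: 3 + 8 + 7 = 18
D - A - E: 7 + 7 = 14
Best route has total 14.

14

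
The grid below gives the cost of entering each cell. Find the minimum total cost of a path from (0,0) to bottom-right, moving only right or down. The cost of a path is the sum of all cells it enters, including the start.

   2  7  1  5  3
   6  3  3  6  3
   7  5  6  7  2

Cheapest: r0c0 → r0c1 → r0c2 → r0c3 → r0c4 → r1c4 → r2c4
  2 + 7 + 1 + 5 + 3 + 3 + 2 = 23

23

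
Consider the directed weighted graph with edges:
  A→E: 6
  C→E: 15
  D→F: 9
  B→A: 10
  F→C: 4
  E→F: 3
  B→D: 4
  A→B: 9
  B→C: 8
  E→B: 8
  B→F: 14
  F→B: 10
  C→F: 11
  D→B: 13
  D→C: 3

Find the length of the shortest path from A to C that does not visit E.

Candidate routes:
A→B→C: 9 + 8 = 17
A→B→F→C: 9 + 14 + 4 = 27
A→B→D→C: 9 + 4 + 3 = 16
A→B→D→F→C: 9 + 4 + 9 + 4 = 26
Shortest: 16.

16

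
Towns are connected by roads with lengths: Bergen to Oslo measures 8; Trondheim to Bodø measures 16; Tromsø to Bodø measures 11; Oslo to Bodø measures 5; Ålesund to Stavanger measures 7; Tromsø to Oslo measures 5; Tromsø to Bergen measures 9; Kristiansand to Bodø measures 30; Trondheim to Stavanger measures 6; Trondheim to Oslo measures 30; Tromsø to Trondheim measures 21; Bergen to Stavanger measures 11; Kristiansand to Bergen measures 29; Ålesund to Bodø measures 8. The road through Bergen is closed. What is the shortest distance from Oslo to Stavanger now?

20

A few of the Oslo→Stavanger routes:
Oslo - Bodø - Trondheim - Stavanger: 5 + 16 + 6 = 27
Oslo - Bodø - Ålesund - Stavanger: 5 + 8 + 7 = 20
Oslo - Tromsø - Bodø - Ålesund - Stavanger: 5 + 11 + 8 + 7 = 31
Oslo - Tromsø - Trondheim - Stavanger: 5 + 21 + 6 = 32
The minimum is 20.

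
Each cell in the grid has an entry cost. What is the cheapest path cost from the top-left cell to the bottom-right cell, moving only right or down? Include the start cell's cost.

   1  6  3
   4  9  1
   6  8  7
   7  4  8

26

Best path: [0,0] → [0,1] → [0,2] → [1,2] → [2,2] → [3,2]
Cost: 1 + 6 + 3 + 1 + 7 + 8 = 26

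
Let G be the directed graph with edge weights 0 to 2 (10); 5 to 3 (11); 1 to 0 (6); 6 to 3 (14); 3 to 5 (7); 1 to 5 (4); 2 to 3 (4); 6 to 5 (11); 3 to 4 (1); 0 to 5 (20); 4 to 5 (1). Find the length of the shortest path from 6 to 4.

15

Routes from 6 to 4:
6→3→4: 14 + 1 = 15
6→5→3→4: 11 + 11 + 1 = 23
Best route has total 15.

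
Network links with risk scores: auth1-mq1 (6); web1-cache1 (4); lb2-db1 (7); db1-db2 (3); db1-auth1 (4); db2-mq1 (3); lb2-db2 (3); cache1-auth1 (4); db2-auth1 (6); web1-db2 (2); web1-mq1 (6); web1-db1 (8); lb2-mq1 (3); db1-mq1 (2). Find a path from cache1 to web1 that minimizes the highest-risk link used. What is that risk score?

Comparing a few candidate routes:
cache1 - auth1 - db1 - db2 - web1: max(4, 4, 3, 2) = 4
cache1 - web1: max(4) = 4
cache1 - auth1 - db1 - mq1 - lb2 - db2 - web1: max(4, 4, 2, 3, 3, 2) = 4
Best route has worst link 4.

4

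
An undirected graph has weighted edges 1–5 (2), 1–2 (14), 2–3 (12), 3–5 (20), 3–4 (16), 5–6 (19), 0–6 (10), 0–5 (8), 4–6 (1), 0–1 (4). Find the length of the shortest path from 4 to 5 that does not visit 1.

Routes from 4 to 5 avoiding 1:
4 -> 6 -> 5: 1 + 19 = 20
4 -> 3 -> 5: 16 + 20 = 36
4 -> 6 -> 0 -> 5: 1 + 10 + 8 = 19
Shortest: 19.

19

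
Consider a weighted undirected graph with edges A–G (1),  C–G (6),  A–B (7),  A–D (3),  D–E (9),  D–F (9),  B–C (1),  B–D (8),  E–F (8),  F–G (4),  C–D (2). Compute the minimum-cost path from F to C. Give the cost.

10

Some routes from F to C:
F→D→B→C: 9 + 8 + 1 = 18
F→G→A→D→B→C: 4 + 1 + 3 + 8 + 1 = 17
F→G→A→D→C: 4 + 1 + 3 + 2 = 10
F→G→C: 4 + 6 = 10
F→D→C: 9 + 2 = 11
F→G→A→B→C: 4 + 1 + 7 + 1 = 13
Best route has total 10.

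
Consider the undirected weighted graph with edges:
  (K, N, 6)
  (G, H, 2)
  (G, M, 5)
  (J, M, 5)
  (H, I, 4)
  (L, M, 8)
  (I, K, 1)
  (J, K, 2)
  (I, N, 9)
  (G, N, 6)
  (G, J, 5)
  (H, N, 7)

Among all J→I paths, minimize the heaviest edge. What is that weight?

2

Comparing a few candidate routes:
J - K - I: max(2, 1) = 2
J - M - G - H - I: max(5, 5, 2, 4) = 5
J - G - H - I: max(5, 2, 4) = 5
The minimum achievable maximum is 2.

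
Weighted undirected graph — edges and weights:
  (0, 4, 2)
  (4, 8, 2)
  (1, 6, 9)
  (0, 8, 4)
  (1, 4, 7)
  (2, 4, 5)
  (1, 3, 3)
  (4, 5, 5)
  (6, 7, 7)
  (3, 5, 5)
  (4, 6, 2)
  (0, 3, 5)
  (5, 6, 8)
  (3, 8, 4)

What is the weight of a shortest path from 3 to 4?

6

Comparing a few candidate routes:
3 - 8 - 4: 4 + 2 = 6
3 - 0 - 4: 5 + 2 = 7
3 - 5 - 4: 5 + 5 = 10
3 - 8 - 0 - 4: 4 + 4 + 2 = 10
Shortest: 6.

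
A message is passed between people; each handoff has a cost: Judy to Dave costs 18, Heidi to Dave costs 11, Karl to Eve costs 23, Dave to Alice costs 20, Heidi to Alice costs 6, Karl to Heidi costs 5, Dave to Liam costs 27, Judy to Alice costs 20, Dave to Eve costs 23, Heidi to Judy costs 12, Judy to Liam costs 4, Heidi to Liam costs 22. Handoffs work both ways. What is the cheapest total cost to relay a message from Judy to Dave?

Comparing a few candidate routes:
Judy -> Liam -> Heidi -> Dave: 4 + 22 + 11 = 37
Judy -> Dave: 18
Judy -> Alice -> Heidi -> Dave: 20 + 6 + 11 = 37
Judy -> Liam -> Dave: 4 + 27 = 31
Judy -> Heidi -> Dave: 12 + 11 = 23
The minimum is 18.

18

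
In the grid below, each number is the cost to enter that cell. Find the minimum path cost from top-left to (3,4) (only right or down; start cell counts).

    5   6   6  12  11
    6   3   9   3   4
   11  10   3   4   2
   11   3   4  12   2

34

Path (0,0) (0,1) (1,1) (1,2) (1,3) (1,4) (2,4) (3,4): 5 + 6 + 3 + 9 + 3 + 4 + 2 + 2 = 34.
(Top row then right column would cost 48.)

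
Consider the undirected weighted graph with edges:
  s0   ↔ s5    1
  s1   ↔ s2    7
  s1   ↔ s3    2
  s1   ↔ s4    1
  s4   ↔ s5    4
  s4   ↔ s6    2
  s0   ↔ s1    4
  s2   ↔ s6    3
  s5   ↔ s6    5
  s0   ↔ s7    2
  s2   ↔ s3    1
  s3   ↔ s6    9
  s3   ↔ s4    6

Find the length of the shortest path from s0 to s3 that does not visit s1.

10

Some routes from s0 to s3 avoiding s1:
s0 -> s5 -> s4 -> s6 -> s2 -> s3: 1 + 4 + 2 + 3 + 1 = 11
s0 -> s5 -> s4 -> s3: 1 + 4 + 6 = 11
s0 -> s5 -> s6 -> s2 -> s3: 1 + 5 + 3 + 1 = 10
s0 -> s5 -> s6 -> s3: 1 + 5 + 9 = 15
s0 -> s5 -> s6 -> s4 -> s3: 1 + 5 + 2 + 6 = 14
Shortest: 10.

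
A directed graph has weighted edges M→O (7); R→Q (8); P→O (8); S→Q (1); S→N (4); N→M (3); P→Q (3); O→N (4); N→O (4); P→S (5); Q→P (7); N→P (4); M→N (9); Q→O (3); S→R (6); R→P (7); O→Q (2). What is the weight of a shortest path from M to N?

Routes from M to N:
M - O - Q - P - S - N: 7 + 2 + 7 + 5 + 4 = 25
M - O - N: 7 + 4 = 11
M - N: 9
Shortest: 9.

9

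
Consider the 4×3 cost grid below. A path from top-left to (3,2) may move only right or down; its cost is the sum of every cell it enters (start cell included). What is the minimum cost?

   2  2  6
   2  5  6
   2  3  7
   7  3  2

Path [0,0] → [1,0] → [2,0] → [2,1] → [3,1] → [3,2]: 2 + 2 + 2 + 3 + 3 + 2 = 14.

14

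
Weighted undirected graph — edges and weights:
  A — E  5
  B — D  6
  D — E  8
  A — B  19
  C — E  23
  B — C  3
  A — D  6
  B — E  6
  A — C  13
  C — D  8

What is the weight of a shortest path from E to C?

9

Some routes from E to C:
E - D - B - C: 8 + 6 + 3 = 17
E - D - C: 8 + 8 = 16
E - B - C: 6 + 3 = 9
E - A - C: 5 + 13 = 18
The minimum is 9.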